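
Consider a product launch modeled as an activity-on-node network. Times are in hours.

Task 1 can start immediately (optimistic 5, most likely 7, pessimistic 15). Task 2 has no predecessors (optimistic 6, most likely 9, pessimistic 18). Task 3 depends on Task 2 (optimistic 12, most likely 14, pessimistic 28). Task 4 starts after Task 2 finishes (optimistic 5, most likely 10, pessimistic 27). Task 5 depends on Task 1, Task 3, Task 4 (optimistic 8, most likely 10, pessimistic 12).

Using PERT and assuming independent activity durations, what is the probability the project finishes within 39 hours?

te_Task 1 = (5 + 4·7 + 15)/6 = 48/6 = 8; σ²_Task 1 = ((15−5)/6)² = 2.778
te_Task 2 = (6 + 4·9 + 18)/6 = 60/6 = 10; σ²_Task 2 = ((18−6)/6)² = 4.000
te_Task 3 = (12 + 4·14 + 28)/6 = 96/6 = 16; σ²_Task 3 = ((28−12)/6)² = 7.111
te_Task 4 = (5 + 4·10 + 27)/6 = 72/6 = 12; σ²_Task 4 = ((27−5)/6)² = 13.444
te_Task 5 = (8 + 4·10 + 12)/6 = 60/6 = 10; σ²_Task 5 = ((12−8)/6)² = 0.444

Forward pass:
ES_Task 1 = 0; EF_Task 1 = 8
ES_Task 2 = 0; EF_Task 2 = 10
ES_Task 3 = 10; EF_Task 3 = 10+16 = 26
ES_Task 4 = 10; EF_Task 4 = 10+12 = 22
ES_Task 5 = max(EF_Task 1=8, EF_Task 3=26, EF_Task 4=22) = 26; EF_Task 5 = 26+10 = 36
Expected project duration μ = 36 hours. Critical path: Task 2 → Task 3 → Task 5.

Variance along critical path = 4.000 + 7.111 + 0.444 = 11.556; σ = √11.556 = 3.399 hours.
Z = (39 − 36) / 3.399 = 0.883
P(T ≤ 39) = Φ(0.883) ≈ 0.811

0.811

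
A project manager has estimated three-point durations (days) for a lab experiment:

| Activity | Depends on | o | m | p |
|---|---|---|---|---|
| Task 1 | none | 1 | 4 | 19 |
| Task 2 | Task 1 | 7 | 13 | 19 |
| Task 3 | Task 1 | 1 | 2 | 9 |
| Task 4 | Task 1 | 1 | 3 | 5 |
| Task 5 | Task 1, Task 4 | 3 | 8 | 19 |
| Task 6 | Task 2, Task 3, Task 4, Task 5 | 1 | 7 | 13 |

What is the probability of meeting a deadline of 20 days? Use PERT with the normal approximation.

0.073

te_Task 1 = (1 + 4·4 + 19)/6 = 36/6 = 6; σ²_Task 1 = ((19−1)/6)² = 9.000
te_Task 2 = (7 + 4·13 + 19)/6 = 78/6 = 13; σ²_Task 2 = ((19−7)/6)² = 4.000
te_Task 3 = (1 + 4·2 + 9)/6 = 18/6 = 3; σ²_Task 3 = ((9−1)/6)² = 1.778
te_Task 4 = (1 + 4·3 + 5)/6 = 18/6 = 3; σ²_Task 4 = ((5−1)/6)² = 0.444
te_Task 5 = (3 + 4·8 + 19)/6 = 54/6 = 9; σ²_Task 5 = ((19−3)/6)² = 7.111
te_Task 6 = (1 + 4·7 + 13)/6 = 42/6 = 7; σ²_Task 6 = ((13−1)/6)² = 4.000

Forward pass:
ES_Task 1 = 0; EF_Task 1 = 6
ES_Task 2 = 6; EF_Task 2 = 6+13 = 19
ES_Task 3 = 6; EF_Task 3 = 6+3 = 9
ES_Task 4 = 6; EF_Task 4 = 6+3 = 9
ES_Task 5 = max(EF_Task 1=6, EF_Task 4=9) = 9; EF_Task 5 = 9+9 = 18
ES_Task 6 = max(EF_Task 2=19, EF_Task 3=9, EF_Task 4=9, EF_Task 5=18) = 19; EF_Task 6 = 19+7 = 26
Expected project duration μ = 26 days. Critical path: Task 1 → Task 2 → Task 6.

Variance along critical path = 9.000 + 4.000 + 4.000 = 17.000; σ = √17.000 = 4.123 days.
Z = (20 − 26) / 4.123 = -1.455
P(T ≤ 20) = Φ(-1.455) ≈ 0.073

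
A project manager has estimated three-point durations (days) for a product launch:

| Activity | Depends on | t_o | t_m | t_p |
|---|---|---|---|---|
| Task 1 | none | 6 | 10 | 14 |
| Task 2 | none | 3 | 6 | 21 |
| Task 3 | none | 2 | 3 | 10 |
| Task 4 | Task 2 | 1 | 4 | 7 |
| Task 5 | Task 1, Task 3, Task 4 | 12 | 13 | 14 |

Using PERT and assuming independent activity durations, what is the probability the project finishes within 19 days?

0.030

te_Task 1 = (6 + 4·10 + 14)/6 = 60/6 = 10; σ²_Task 1 = ((14−6)/6)² = 1.778
te_Task 2 = (3 + 4·6 + 21)/6 = 48/6 = 8; σ²_Task 2 = ((21−3)/6)² = 9.000
te_Task 3 = (2 + 4·3 + 10)/6 = 24/6 = 4; σ²_Task 3 = ((10−2)/6)² = 1.778
te_Task 4 = (1 + 4·4 + 7)/6 = 24/6 = 4; σ²_Task 4 = ((7−1)/6)² = 1.000
te_Task 5 = (12 + 4·13 + 14)/6 = 78/6 = 13; σ²_Task 5 = ((14−12)/6)² = 0.111

Forward pass:
ES_Task 1 = 0; EF_Task 1 = 10
ES_Task 2 = 0; EF_Task 2 = 8
ES_Task 3 = 0; EF_Task 3 = 4
ES_Task 4 = 8; EF_Task 4 = 8+4 = 12
ES_Task 5 = max(EF_Task 1=10, EF_Task 3=4, EF_Task 4=12) = 12; EF_Task 5 = 12+13 = 25
Expected project duration μ = 25 days. Critical path: Task 2 → Task 4 → Task 5.

Variance along critical path = 9.000 + 1.000 + 0.111 = 10.111; σ = √10.111 = 3.180 days.
Z = (19 − 25) / 3.180 = -1.887
P(T ≤ 19) = Φ(-1.887) ≈ 0.030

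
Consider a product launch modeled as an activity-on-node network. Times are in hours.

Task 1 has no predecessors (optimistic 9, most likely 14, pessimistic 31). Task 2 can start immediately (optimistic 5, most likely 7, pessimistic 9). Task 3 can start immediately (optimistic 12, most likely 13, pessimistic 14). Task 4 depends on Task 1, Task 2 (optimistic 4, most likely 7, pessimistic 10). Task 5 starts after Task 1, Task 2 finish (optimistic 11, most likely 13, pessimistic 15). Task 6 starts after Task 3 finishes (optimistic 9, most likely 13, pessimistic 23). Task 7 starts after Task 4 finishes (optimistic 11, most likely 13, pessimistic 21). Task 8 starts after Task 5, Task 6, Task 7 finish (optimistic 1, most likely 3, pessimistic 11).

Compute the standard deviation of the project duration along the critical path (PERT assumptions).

te_Task 1 = (9 + 4·14 + 31)/6 = 96/6 = 16; σ²_Task 1 = ((31−9)/6)² = 13.444
te_Task 2 = (5 + 4·7 + 9)/6 = 42/6 = 7; σ²_Task 2 = ((9−5)/6)² = 0.444
te_Task 3 = (12 + 4·13 + 14)/6 = 78/6 = 13; σ²_Task 3 = ((14−12)/6)² = 0.111
te_Task 4 = (4 + 4·7 + 10)/6 = 42/6 = 7; σ²_Task 4 = ((10−4)/6)² = 1.000
te_Task 5 = (11 + 4·13 + 15)/6 = 78/6 = 13; σ²_Task 5 = ((15−11)/6)² = 0.444
te_Task 6 = (9 + 4·13 + 23)/6 = 84/6 = 14; σ²_Task 6 = ((23−9)/6)² = 5.444
te_Task 7 = (11 + 4·13 + 21)/6 = 84/6 = 14; σ²_Task 7 = ((21−11)/6)² = 2.778
te_Task 8 = (1 + 4·3 + 11)/6 = 24/6 = 4; σ²_Task 8 = ((11−1)/6)² = 2.778

Forward pass:
ES_Task 1 = 0; EF_Task 1 = 16
ES_Task 2 = 0; EF_Task 2 = 7
ES_Task 3 = 0; EF_Task 3 = 13
ES_Task 4 = max(EF_Task 1=16, EF_Task 2=7) = 16; EF_Task 4 = 16+7 = 23
ES_Task 5 = max(EF_Task 1=16, EF_Task 2=7) = 16; EF_Task 5 = 16+13 = 29
ES_Task 6 = 13; EF_Task 6 = 13+14 = 27
ES_Task 7 = 23; EF_Task 7 = 23+14 = 37
ES_Task 8 = max(EF_Task 5=29, EF_Task 6=27, EF_Task 7=37) = 37; EF_Task 8 = 37+4 = 41
Expected project duration μ = 41 hours. Critical path: Task 1 → Task 4 → Task 7 → Task 8.

Variance along critical path = 13.444 + 1.000 + 2.778 + 2.778 = 20.000
σ = √20.000 = 4.472 hours

4.47 hours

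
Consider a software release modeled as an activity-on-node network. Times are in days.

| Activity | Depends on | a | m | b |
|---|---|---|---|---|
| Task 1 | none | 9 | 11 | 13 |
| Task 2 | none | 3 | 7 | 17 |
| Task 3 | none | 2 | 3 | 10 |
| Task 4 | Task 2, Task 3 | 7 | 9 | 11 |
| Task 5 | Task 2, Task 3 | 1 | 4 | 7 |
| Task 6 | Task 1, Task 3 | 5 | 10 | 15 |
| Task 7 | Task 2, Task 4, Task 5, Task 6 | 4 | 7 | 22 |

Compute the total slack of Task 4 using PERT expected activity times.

te_Task 1 = (9 + 4·11 + 13)/6 = 66/6 = 11
te_Task 2 = (3 + 4·7 + 17)/6 = 48/6 = 8
te_Task 3 = (2 + 4·3 + 10)/6 = 24/6 = 4
te_Task 4 = (7 + 4·9 + 11)/6 = 54/6 = 9
te_Task 5 = (1 + 4·4 + 7)/6 = 24/6 = 4
te_Task 6 = (5 + 4·10 + 15)/6 = 60/6 = 10
te_Task 7 = (4 + 4·7 + 22)/6 = 54/6 = 9

Forward pass:
ES_Task 1 = 0; EF_Task 1 = 11
ES_Task 2 = 0; EF_Task 2 = 8
ES_Task 3 = 0; EF_Task 3 = 4
ES_Task 4 = max(EF_Task 2=8, EF_Task 3=4) = 8; EF_Task 4 = 8+9 = 17
ES_Task 5 = max(EF_Task 2=8, EF_Task 3=4) = 8; EF_Task 5 = 8+4 = 12
ES_Task 6 = max(EF_Task 1=11, EF_Task 3=4) = 11; EF_Task 6 = 11+10 = 21
ES_Task 7 = max(EF_Task 2=8, EF_Task 4=17, EF_Task 5=12, EF_Task 6=21) = 21; EF_Task 7 = 21+9 = 30
Expected project duration μ = 30 days. Critical path: Task 1 → Task 6 → Task 7.

Backward pass:
LF_Task 7 = 30; LS_Task 7 = 30−9 = 21
LF_Task 6 = LS_Task 7 = 21; LS_Task 6 = 21−10 = 11
LF_Task 5 = LS_Task 7 = 21; LS_Task 5 = 21−4 = 17
LF_Task 4 = LS_Task 7 = 21; LS_Task 4 = 21−9 = 12
LF_Task 3 = min(LS_Task 4=12, LS_Task 5=17, LS_Task 6=11) = 11; LS_Task 3 = 11−4 = 7
LF_Task 2 = min(LS_Task 4=12, LS_Task 5=17, LS_Task 7=21) = 12; LS_Task 2 = 12−8 = 4
LF_Task 1 = LS_Task 6 = 11; LS_Task 1 = 11−11 = 0
Slack_Task 4 = LS_Task 4 − ES_Task 4 = 12 − 8 = 4

4 days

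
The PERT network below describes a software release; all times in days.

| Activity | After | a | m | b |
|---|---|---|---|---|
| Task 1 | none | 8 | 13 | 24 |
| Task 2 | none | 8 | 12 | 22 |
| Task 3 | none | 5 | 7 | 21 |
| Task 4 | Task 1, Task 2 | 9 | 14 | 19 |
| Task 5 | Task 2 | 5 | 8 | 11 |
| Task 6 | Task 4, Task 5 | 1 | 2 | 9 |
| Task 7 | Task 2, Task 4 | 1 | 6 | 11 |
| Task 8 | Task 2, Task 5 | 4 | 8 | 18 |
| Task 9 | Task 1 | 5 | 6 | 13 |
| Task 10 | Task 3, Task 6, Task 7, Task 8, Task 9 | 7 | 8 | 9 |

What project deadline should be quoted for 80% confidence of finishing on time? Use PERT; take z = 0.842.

te_Task 1 = (8 + 4·13 + 24)/6 = 84/6 = 14; σ²_Task 1 = ((24−8)/6)² = 7.111
te_Task 2 = (8 + 4·12 + 22)/6 = 78/6 = 13; σ²_Task 2 = ((22−8)/6)² = 5.444
te_Task 3 = (5 + 4·7 + 21)/6 = 54/6 = 9; σ²_Task 3 = ((21−5)/6)² = 7.111
te_Task 4 = (9 + 4·14 + 19)/6 = 84/6 = 14; σ²_Task 4 = ((19−9)/6)² = 2.778
te_Task 5 = (5 + 4·8 + 11)/6 = 48/6 = 8; σ²_Task 5 = ((11−5)/6)² = 1.000
te_Task 6 = (1 + 4·2 + 9)/6 = 18/6 = 3; σ²_Task 6 = ((9−1)/6)² = 1.778
te_Task 7 = (1 + 4·6 + 11)/6 = 36/6 = 6; σ²_Task 7 = ((11−1)/6)² = 2.778
te_Task 8 = (4 + 4·8 + 18)/6 = 54/6 = 9; σ²_Task 8 = ((18−4)/6)² = 5.444
te_Task 9 = (5 + 4·6 + 13)/6 = 42/6 = 7; σ²_Task 9 = ((13−5)/6)² = 1.778
te_Task 10 = (7 + 4·8 + 9)/6 = 48/6 = 8; σ²_Task 10 = ((9−7)/6)² = 0.111

Forward pass:
ES_Task 1 = 0; EF_Task 1 = 14
ES_Task 2 = 0; EF_Task 2 = 13
ES_Task 3 = 0; EF_Task 3 = 9
ES_Task 4 = max(EF_Task 1=14, EF_Task 2=13) = 14; EF_Task 4 = 14+14 = 28
ES_Task 5 = 13; EF_Task 5 = 13+8 = 21
ES_Task 6 = max(EF_Task 4=28, EF_Task 5=21) = 28; EF_Task 6 = 28+3 = 31
ES_Task 7 = max(EF_Task 2=13, EF_Task 4=28) = 28; EF_Task 7 = 28+6 = 34
ES_Task 8 = max(EF_Task 2=13, EF_Task 5=21) = 21; EF_Task 8 = 21+9 = 30
ES_Task 9 = 14; EF_Task 9 = 14+7 = 21
ES_Task 10 = max(EF_Task 3=9, EF_Task 6=31, EF_Task 7=34, EF_Task 8=30, EF_Task 9=21) = 34; EF_Task 10 = 34+8 = 42
Expected project duration μ = 42 days. Critical path: Task 1 → Task 4 → Task 7 → Task 10.

Variance along critical path = 7.111 + 2.778 + 2.778 + 0.111 = 12.778; σ = 3.575 days.
D = μ + z·σ = 42 + 0.842·3.575 = 45.0 days

45.0 days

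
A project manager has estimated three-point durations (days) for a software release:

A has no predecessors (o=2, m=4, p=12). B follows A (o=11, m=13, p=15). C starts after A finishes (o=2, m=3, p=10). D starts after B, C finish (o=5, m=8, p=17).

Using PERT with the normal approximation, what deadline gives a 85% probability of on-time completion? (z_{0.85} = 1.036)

29.8 days

te_A = (2 + 4·4 + 12)/6 = 30/6 = 5; σ²_A = ((12−2)/6)² = 2.778
te_B = (11 + 4·13 + 15)/6 = 78/6 = 13; σ²_B = ((15−11)/6)² = 0.444
te_C = (2 + 4·3 + 10)/6 = 24/6 = 4; σ²_C = ((10−2)/6)² = 1.778
te_D = (5 + 4·8 + 17)/6 = 54/6 = 9; σ²_D = ((17−5)/6)² = 4.000

Forward pass:
ES_A = 0; EF_A = 5
ES_B = 5; EF_B = 5+13 = 18
ES_C = 5; EF_C = 5+4 = 9
ES_D = max(EF_B=18, EF_C=9) = 18; EF_D = 18+9 = 27
Expected project duration μ = 27 days. Critical path: A → B → D.

Variance along critical path = 2.778 + 0.444 + 4.000 = 7.222; σ = 2.687 days.
D = μ + z·σ = 27 + 1.036·2.687 = 29.8 days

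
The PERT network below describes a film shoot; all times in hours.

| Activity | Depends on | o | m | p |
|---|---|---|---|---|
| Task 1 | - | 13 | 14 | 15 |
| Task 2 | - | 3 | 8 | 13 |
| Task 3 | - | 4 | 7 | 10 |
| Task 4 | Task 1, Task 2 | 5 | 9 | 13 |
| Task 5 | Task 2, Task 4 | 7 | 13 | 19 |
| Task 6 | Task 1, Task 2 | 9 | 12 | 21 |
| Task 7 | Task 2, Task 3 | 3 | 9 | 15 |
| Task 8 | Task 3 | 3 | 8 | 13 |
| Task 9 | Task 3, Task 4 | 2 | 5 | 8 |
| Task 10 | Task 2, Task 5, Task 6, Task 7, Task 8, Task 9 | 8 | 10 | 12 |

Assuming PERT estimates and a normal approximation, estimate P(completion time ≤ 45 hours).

0.346

te_Task 1 = (13 + 4·14 + 15)/6 = 84/6 = 14; σ²_Task 1 = ((15−13)/6)² = 0.111
te_Task 2 = (3 + 4·8 + 13)/6 = 48/6 = 8; σ²_Task 2 = ((13−3)/6)² = 2.778
te_Task 3 = (4 + 4·7 + 10)/6 = 42/6 = 7; σ²_Task 3 = ((10−4)/6)² = 1.000
te_Task 4 = (5 + 4·9 + 13)/6 = 54/6 = 9; σ²_Task 4 = ((13−5)/6)² = 1.778
te_Task 5 = (7 + 4·13 + 19)/6 = 78/6 = 13; σ²_Task 5 = ((19−7)/6)² = 4.000
te_Task 6 = (9 + 4·12 + 21)/6 = 78/6 = 13; σ²_Task 6 = ((21−9)/6)² = 4.000
te_Task 7 = (3 + 4·9 + 15)/6 = 54/6 = 9; σ²_Task 7 = ((15−3)/6)² = 4.000
te_Task 8 = (3 + 4·8 + 13)/6 = 48/6 = 8; σ²_Task 8 = ((13−3)/6)² = 2.778
te_Task 9 = (2 + 4·5 + 8)/6 = 30/6 = 5; σ²_Task 9 = ((8−2)/6)² = 1.000
te_Task 10 = (8 + 4·10 + 12)/6 = 60/6 = 10; σ²_Task 10 = ((12−8)/6)² = 0.444

Forward pass:
ES_Task 1 = 0; EF_Task 1 = 14
ES_Task 2 = 0; EF_Task 2 = 8
ES_Task 3 = 0; EF_Task 3 = 7
ES_Task 4 = max(EF_Task 1=14, EF_Task 2=8) = 14; EF_Task 4 = 14+9 = 23
ES_Task 5 = max(EF_Task 2=8, EF_Task 4=23) = 23; EF_Task 5 = 23+13 = 36
ES_Task 6 = max(EF_Task 1=14, EF_Task 2=8) = 14; EF_Task 6 = 14+13 = 27
ES_Task 7 = max(EF_Task 2=8, EF_Task 3=7) = 8; EF_Task 7 = 8+9 = 17
ES_Task 8 = 7; EF_Task 8 = 7+8 = 15
ES_Task 9 = max(EF_Task 3=7, EF_Task 4=23) = 23; EF_Task 9 = 23+5 = 28
ES_Task 10 = max(EF_Task 2=8, EF_Task 5=36, EF_Task 6=27, EF_Task 7=17, EF_Task 8=15, EF_Task 9=28) = 36; EF_Task 10 = 36+10 = 46
Expected project duration μ = 46 hours. Critical path: Task 1 → Task 4 → Task 5 → Task 10.

Variance along critical path = 0.111 + 1.778 + 4.000 + 0.444 = 6.333; σ = √6.333 = 2.517 hours.
Z = (45 − 46) / 2.517 = -0.397
P(T ≤ 45) = Φ(-0.397) ≈ 0.346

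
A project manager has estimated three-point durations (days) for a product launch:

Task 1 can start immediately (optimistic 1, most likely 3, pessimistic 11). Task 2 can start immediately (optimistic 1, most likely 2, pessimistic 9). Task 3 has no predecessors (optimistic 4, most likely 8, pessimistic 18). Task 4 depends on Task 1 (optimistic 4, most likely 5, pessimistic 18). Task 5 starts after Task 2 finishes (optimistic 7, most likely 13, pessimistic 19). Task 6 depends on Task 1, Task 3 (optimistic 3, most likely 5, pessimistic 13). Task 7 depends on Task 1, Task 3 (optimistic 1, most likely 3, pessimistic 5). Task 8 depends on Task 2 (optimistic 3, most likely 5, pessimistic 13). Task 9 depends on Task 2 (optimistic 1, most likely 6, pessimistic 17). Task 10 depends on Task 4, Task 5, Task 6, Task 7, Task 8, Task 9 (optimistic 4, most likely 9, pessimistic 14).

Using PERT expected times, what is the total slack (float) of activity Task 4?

5 days

te_Task 1 = (1 + 4·3 + 11)/6 = 24/6 = 4
te_Task 2 = (1 + 4·2 + 9)/6 = 18/6 = 3
te_Task 3 = (4 + 4·8 + 18)/6 = 54/6 = 9
te_Task 4 = (4 + 4·5 + 18)/6 = 42/6 = 7
te_Task 5 = (7 + 4·13 + 19)/6 = 78/6 = 13
te_Task 6 = (3 + 4·5 + 13)/6 = 36/6 = 6
te_Task 7 = (1 + 4·3 + 5)/6 = 18/6 = 3
te_Task 8 = (3 + 4·5 + 13)/6 = 36/6 = 6
te_Task 9 = (1 + 4·6 + 17)/6 = 42/6 = 7
te_Task 10 = (4 + 4·9 + 14)/6 = 54/6 = 9

Forward pass:
ES_Task 1 = 0; EF_Task 1 = 4
ES_Task 2 = 0; EF_Task 2 = 3
ES_Task 3 = 0; EF_Task 3 = 9
ES_Task 4 = 4; EF_Task 4 = 4+7 = 11
ES_Task 5 = 3; EF_Task 5 = 3+13 = 16
ES_Task 6 = max(EF_Task 1=4, EF_Task 3=9) = 9; EF_Task 6 = 9+6 = 15
ES_Task 7 = max(EF_Task 1=4, EF_Task 3=9) = 9; EF_Task 7 = 9+3 = 12
ES_Task 8 = 3; EF_Task 8 = 3+6 = 9
ES_Task 9 = 3; EF_Task 9 = 3+7 = 10
ES_Task 10 = max(EF_Task 4=11, EF_Task 5=16, EF_Task 6=15, EF_Task 7=12, EF_Task 8=9, EF_Task 9=10) = 16; EF_Task 10 = 16+9 = 25
Expected project duration μ = 25 days. Critical path: Task 2 → Task 5 → Task 10.

Backward pass:
LF_Task 10 = 25; LS_Task 10 = 25−9 = 16
LF_Task 9 = LS_Task 10 = 16; LS_Task 9 = 16−7 = 9
LF_Task 8 = LS_Task 10 = 16; LS_Task 8 = 16−6 = 10
LF_Task 7 = LS_Task 10 = 16; LS_Task 7 = 16−3 = 13
LF_Task 6 = LS_Task 10 = 16; LS_Task 6 = 16−6 = 10
LF_Task 5 = LS_Task 10 = 16; LS_Task 5 = 16−13 = 3
LF_Task 4 = LS_Task 10 = 16; LS_Task 4 = 16−7 = 9
LF_Task 3 = min(LS_Task 6=10, LS_Task 7=13) = 10; LS_Task 3 = 10−9 = 1
LF_Task 2 = min(LS_Task 5=3, LS_Task 8=10, LS_Task 9=9) = 3; LS_Task 2 = 3−3 = 0
LF_Task 1 = min(LS_Task 4=9, LS_Task 6=10, LS_Task 7=13) = 9; LS_Task 1 = 9−4 = 5
Slack_Task 4 = LS_Task 4 − ES_Task 4 = 9 − 4 = 5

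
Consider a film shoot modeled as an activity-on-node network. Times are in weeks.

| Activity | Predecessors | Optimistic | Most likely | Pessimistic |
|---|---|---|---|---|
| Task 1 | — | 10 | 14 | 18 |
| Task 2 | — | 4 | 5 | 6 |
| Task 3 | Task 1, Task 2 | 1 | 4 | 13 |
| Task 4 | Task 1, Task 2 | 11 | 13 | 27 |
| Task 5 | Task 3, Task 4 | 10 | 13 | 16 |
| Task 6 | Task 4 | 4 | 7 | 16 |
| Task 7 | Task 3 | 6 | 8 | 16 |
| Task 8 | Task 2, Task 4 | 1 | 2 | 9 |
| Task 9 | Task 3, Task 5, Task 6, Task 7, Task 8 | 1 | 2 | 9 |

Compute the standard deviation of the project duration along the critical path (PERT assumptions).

te_Task 1 = (10 + 4·14 + 18)/6 = 84/6 = 14; σ²_Task 1 = ((18−10)/6)² = 1.778
te_Task 2 = (4 + 4·5 + 6)/6 = 30/6 = 5; σ²_Task 2 = ((6−4)/6)² = 0.111
te_Task 3 = (1 + 4·4 + 13)/6 = 30/6 = 5; σ²_Task 3 = ((13−1)/6)² = 4.000
te_Task 4 = (11 + 4·13 + 27)/6 = 90/6 = 15; σ²_Task 4 = ((27−11)/6)² = 7.111
te_Task 5 = (10 + 4·13 + 16)/6 = 78/6 = 13; σ²_Task 5 = ((16−10)/6)² = 1.000
te_Task 6 = (4 + 4·7 + 16)/6 = 48/6 = 8; σ²_Task 6 = ((16−4)/6)² = 4.000
te_Task 7 = (6 + 4·8 + 16)/6 = 54/6 = 9; σ²_Task 7 = ((16−6)/6)² = 2.778
te_Task 8 = (1 + 4·2 + 9)/6 = 18/6 = 3; σ²_Task 8 = ((9−1)/6)² = 1.778
te_Task 9 = (1 + 4·2 + 9)/6 = 18/6 = 3; σ²_Task 9 = ((9−1)/6)² = 1.778

Forward pass:
ES_Task 1 = 0; EF_Task 1 = 14
ES_Task 2 = 0; EF_Task 2 = 5
ES_Task 3 = max(EF_Task 1=14, EF_Task 2=5) = 14; EF_Task 3 = 14+5 = 19
ES_Task 4 = max(EF_Task 1=14, EF_Task 2=5) = 14; EF_Task 4 = 14+15 = 29
ES_Task 5 = max(EF_Task 3=19, EF_Task 4=29) = 29; EF_Task 5 = 29+13 = 42
ES_Task 6 = 29; EF_Task 6 = 29+8 = 37
ES_Task 7 = 19; EF_Task 7 = 19+9 = 28
ES_Task 8 = max(EF_Task 2=5, EF_Task 4=29) = 29; EF_Task 8 = 29+3 = 32
ES_Task 9 = max(EF_Task 3=19, EF_Task 5=42, EF_Task 6=37, EF_Task 7=28, EF_Task 8=32) = 42; EF_Task 9 = 42+3 = 45
Expected project duration μ = 45 weeks. Critical path: Task 1 → Task 4 → Task 5 → Task 9.

Variance along critical path = 1.778 + 7.111 + 1.000 + 1.778 = 11.667
σ = √11.667 = 3.416 weeks

3.42 weeks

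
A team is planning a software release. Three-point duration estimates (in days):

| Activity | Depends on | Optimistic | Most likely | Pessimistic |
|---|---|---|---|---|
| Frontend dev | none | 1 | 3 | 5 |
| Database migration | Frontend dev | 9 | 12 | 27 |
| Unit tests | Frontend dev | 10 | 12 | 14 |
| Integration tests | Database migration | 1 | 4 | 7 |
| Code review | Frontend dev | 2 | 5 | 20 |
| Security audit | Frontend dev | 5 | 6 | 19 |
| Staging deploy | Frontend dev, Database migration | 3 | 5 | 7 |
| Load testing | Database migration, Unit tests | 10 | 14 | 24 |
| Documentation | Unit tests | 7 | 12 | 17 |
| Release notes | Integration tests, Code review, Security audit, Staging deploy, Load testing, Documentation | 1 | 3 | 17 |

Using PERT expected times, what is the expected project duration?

37 days

te_Frontend dev = (1 + 4·3 + 5)/6 = 18/6 = 3
te_Database migration = (9 + 4·12 + 27)/6 = 84/6 = 14
te_Unit tests = (10 + 4·12 + 14)/6 = 72/6 = 12
te_Integration tests = (1 + 4·4 + 7)/6 = 24/6 = 4
te_Code review = (2 + 4·5 + 20)/6 = 42/6 = 7
te_Security audit = (5 + 4·6 + 19)/6 = 48/6 = 8
te_Staging deploy = (3 + 4·5 + 7)/6 = 30/6 = 5
te_Load testing = (10 + 4·14 + 24)/6 = 90/6 = 15
te_Documentation = (7 + 4·12 + 17)/6 = 72/6 = 12
te_Release notes = (1 + 4·3 + 17)/6 = 30/6 = 5

Forward pass:
ES_Frontend dev = 0; EF_Frontend dev = 3
ES_Database migration = 3; EF_Database migration = 3+14 = 17
ES_Unit tests = 3; EF_Unit tests = 3+12 = 15
ES_Integration tests = 17; EF_Integration tests = 17+4 = 21
ES_Code review = 3; EF_Code review = 3+7 = 10
ES_Security audit = 3; EF_Security audit = 3+8 = 11
ES_Staging deploy = max(EF_Frontend dev=3, EF_Database migration=17) = 17; EF_Staging deploy = 17+5 = 22
ES_Load testing = max(EF_Database migration=17, EF_Unit tests=15) = 17; EF_Load testing = 17+15 = 32
ES_Documentation = 15; EF_Documentation = 15+12 = 27
ES_Release notes = max(EF_Integration tests=21, EF_Code review=10, EF_Security audit=11, EF_Staging deploy=22, EF_Load testing=32, EF_Documentation=27) = 32; EF_Release notes = 32+5 = 37
Expected project duration μ = 37 days. Critical path: Frontend dev → Database migration → Load testing → Release notes.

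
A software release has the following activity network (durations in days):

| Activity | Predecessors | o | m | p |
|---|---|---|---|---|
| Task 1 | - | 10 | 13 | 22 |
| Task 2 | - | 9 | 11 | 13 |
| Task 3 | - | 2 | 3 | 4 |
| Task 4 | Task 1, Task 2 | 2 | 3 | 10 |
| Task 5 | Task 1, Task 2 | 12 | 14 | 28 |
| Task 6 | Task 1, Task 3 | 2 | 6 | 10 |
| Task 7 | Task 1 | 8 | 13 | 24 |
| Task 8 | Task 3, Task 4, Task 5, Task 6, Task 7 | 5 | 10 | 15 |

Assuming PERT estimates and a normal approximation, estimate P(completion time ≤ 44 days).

te_Task 1 = (10 + 4·13 + 22)/6 = 84/6 = 14; σ²_Task 1 = ((22−10)/6)² = 4.000
te_Task 2 = (9 + 4·11 + 13)/6 = 66/6 = 11; σ²_Task 2 = ((13−9)/6)² = 0.444
te_Task 3 = (2 + 4·3 + 4)/6 = 18/6 = 3; σ²_Task 3 = ((4−2)/6)² = 0.111
te_Task 4 = (2 + 4·3 + 10)/6 = 24/6 = 4; σ²_Task 4 = ((10−2)/6)² = 1.778
te_Task 5 = (12 + 4·14 + 28)/6 = 96/6 = 16; σ²_Task 5 = ((28−12)/6)² = 7.111
te_Task 6 = (2 + 4·6 + 10)/6 = 36/6 = 6; σ²_Task 6 = ((10−2)/6)² = 1.778
te_Task 7 = (8 + 4·13 + 24)/6 = 84/6 = 14; σ²_Task 7 = ((24−8)/6)² = 7.111
te_Task 8 = (5 + 4·10 + 15)/6 = 60/6 = 10; σ²_Task 8 = ((15−5)/6)² = 2.778

Forward pass:
ES_Task 1 = 0; EF_Task 1 = 14
ES_Task 2 = 0; EF_Task 2 = 11
ES_Task 3 = 0; EF_Task 3 = 3
ES_Task 4 = max(EF_Task 1=14, EF_Task 2=11) = 14; EF_Task 4 = 14+4 = 18
ES_Task 5 = max(EF_Task 1=14, EF_Task 2=11) = 14; EF_Task 5 = 14+16 = 30
ES_Task 6 = max(EF_Task 1=14, EF_Task 3=3) = 14; EF_Task 6 = 14+6 = 20
ES_Task 7 = 14; EF_Task 7 = 14+14 = 28
ES_Task 8 = max(EF_Task 3=3, EF_Task 4=18, EF_Task 5=30, EF_Task 6=20, EF_Task 7=28) = 30; EF_Task 8 = 30+10 = 40
Expected project duration μ = 40 days. Critical path: Task 1 → Task 5 → Task 8.

Variance along critical path = 4.000 + 7.111 + 2.778 = 13.889; σ = √13.889 = 3.727 days.
Z = (44 − 40) / 3.727 = 1.073
P(T ≤ 44) = Φ(1.073) ≈ 0.858

0.858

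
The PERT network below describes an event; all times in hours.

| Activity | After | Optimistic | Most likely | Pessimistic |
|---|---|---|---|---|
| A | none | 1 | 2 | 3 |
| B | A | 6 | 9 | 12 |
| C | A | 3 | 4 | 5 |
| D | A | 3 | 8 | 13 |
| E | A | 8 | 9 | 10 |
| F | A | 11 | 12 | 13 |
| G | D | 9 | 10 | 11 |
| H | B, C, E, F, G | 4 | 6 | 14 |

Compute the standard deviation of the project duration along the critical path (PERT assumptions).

te_A = (1 + 4·2 + 3)/6 = 12/6 = 2; σ²_A = ((3−1)/6)² = 0.111
te_B = (6 + 4·9 + 12)/6 = 54/6 = 9; σ²_B = ((12−6)/6)² = 1.000
te_C = (3 + 4·4 + 5)/6 = 24/6 = 4; σ²_C = ((5−3)/6)² = 0.111
te_D = (3 + 4·8 + 13)/6 = 48/6 = 8; σ²_D = ((13−3)/6)² = 2.778
te_E = (8 + 4·9 + 10)/6 = 54/6 = 9; σ²_E = ((10−8)/6)² = 0.111
te_F = (11 + 4·12 + 13)/6 = 72/6 = 12; σ²_F = ((13−11)/6)² = 0.111
te_G = (9 + 4·10 + 11)/6 = 60/6 = 10; σ²_G = ((11−9)/6)² = 0.111
te_H = (4 + 4·6 + 14)/6 = 42/6 = 7; σ²_H = ((14−4)/6)² = 2.778

Forward pass:
ES_A = 0; EF_A = 2
ES_B = 2; EF_B = 2+9 = 11
ES_C = 2; EF_C = 2+4 = 6
ES_D = 2; EF_D = 2+8 = 10
ES_E = 2; EF_E = 2+9 = 11
ES_F = 2; EF_F = 2+12 = 14
ES_G = 10; EF_G = 10+10 = 20
ES_H = max(EF_B=11, EF_C=6, EF_E=11, EF_F=14, EF_G=20) = 20; EF_H = 20+7 = 27
Expected project duration μ = 27 hours. Critical path: A → D → G → H.

Variance along critical path = 0.111 + 2.778 + 0.111 + 2.778 = 5.778
σ = √5.778 = 2.404 hours

2.40 hours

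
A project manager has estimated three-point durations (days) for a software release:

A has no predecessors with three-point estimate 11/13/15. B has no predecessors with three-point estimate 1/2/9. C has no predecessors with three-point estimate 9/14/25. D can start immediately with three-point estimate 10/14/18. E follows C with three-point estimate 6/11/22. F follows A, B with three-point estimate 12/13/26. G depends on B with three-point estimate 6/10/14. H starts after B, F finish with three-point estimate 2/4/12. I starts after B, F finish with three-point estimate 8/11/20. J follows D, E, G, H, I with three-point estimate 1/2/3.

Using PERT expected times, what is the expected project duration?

te_A = (11 + 4·13 + 15)/6 = 78/6 = 13
te_B = (1 + 4·2 + 9)/6 = 18/6 = 3
te_C = (9 + 4·14 + 25)/6 = 90/6 = 15
te_D = (10 + 4·14 + 18)/6 = 84/6 = 14
te_E = (6 + 4·11 + 22)/6 = 72/6 = 12
te_F = (12 + 4·13 + 26)/6 = 90/6 = 15
te_G = (6 + 4·10 + 14)/6 = 60/6 = 10
te_H = (2 + 4·4 + 12)/6 = 30/6 = 5
te_I = (8 + 4·11 + 20)/6 = 72/6 = 12
te_J = (1 + 4·2 + 3)/6 = 12/6 = 2

Forward pass:
ES_A = 0; EF_A = 13
ES_B = 0; EF_B = 3
ES_C = 0; EF_C = 15
ES_D = 0; EF_D = 14
ES_E = 15; EF_E = 15+12 = 27
ES_F = max(EF_A=13, EF_B=3) = 13; EF_F = 13+15 = 28
ES_G = 3; EF_G = 3+10 = 13
ES_H = max(EF_B=3, EF_F=28) = 28; EF_H = 28+5 = 33
ES_I = max(EF_B=3, EF_F=28) = 28; EF_I = 28+12 = 40
ES_J = max(EF_D=14, EF_E=27, EF_G=13, EF_H=33, EF_I=40) = 40; EF_J = 40+2 = 42
Expected project duration μ = 42 days. Critical path: A → F → I → J.

42 days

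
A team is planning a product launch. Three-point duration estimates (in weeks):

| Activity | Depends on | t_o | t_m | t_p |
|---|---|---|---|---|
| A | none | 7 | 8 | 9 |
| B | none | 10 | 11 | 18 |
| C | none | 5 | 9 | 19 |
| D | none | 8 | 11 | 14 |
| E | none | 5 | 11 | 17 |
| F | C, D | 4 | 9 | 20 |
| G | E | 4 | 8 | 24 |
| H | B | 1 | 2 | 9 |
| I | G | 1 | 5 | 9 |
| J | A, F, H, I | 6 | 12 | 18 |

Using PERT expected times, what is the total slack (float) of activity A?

te_A = (7 + 4·8 + 9)/6 = 48/6 = 8
te_B = (10 + 4·11 + 18)/6 = 72/6 = 12
te_C = (5 + 4·9 + 19)/6 = 60/6 = 10
te_D = (8 + 4·11 + 14)/6 = 66/6 = 11
te_E = (5 + 4·11 + 17)/6 = 66/6 = 11
te_F = (4 + 4·9 + 20)/6 = 60/6 = 10
te_G = (4 + 4·8 + 24)/6 = 60/6 = 10
te_H = (1 + 4·2 + 9)/6 = 18/6 = 3
te_I = (1 + 4·5 + 9)/6 = 30/6 = 5
te_J = (6 + 4·12 + 18)/6 = 72/6 = 12

Forward pass:
ES_A = 0; EF_A = 8
ES_B = 0; EF_B = 12
ES_C = 0; EF_C = 10
ES_D = 0; EF_D = 11
ES_E = 0; EF_E = 11
ES_F = max(EF_C=10, EF_D=11) = 11; EF_F = 11+10 = 21
ES_G = 11; EF_G = 11+10 = 21
ES_H = 12; EF_H = 12+3 = 15
ES_I = 21; EF_I = 21+5 = 26
ES_J = max(EF_A=8, EF_F=21, EF_H=15, EF_I=26) = 26; EF_J = 26+12 = 38
Expected project duration μ = 38 weeks. Critical path: E → G → I → J.

Backward pass:
LF_J = 38; LS_J = 38−12 = 26
LF_I = LS_J = 26; LS_I = 26−5 = 21
LF_H = LS_J = 26; LS_H = 26−3 = 23
LF_G = LS_I = 21; LS_G = 21−10 = 11
LF_F = LS_J = 26; LS_F = 26−10 = 16
LF_E = LS_G = 11; LS_E = 11−11 = 0
LF_D = LS_F = 16; LS_D = 16−11 = 5
LF_C = LS_F = 16; LS_C = 16−10 = 6
LF_B = LS_H = 23; LS_B = 23−12 = 11
LF_A = LS_J = 26; LS_A = 26−8 = 18
Slack_A = LS_A − ES_A = 18 − 0 = 18

18 weeks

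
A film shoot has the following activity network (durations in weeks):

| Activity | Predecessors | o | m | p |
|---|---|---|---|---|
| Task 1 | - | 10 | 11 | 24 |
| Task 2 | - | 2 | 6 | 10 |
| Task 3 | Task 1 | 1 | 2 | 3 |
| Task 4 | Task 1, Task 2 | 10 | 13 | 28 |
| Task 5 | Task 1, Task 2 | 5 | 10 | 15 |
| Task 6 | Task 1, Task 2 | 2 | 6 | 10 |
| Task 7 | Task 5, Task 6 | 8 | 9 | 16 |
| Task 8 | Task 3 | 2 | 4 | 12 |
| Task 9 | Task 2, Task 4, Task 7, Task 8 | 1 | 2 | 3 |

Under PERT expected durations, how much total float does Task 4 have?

5 weeks

te_Task 1 = (10 + 4·11 + 24)/6 = 78/6 = 13
te_Task 2 = (2 + 4·6 + 10)/6 = 36/6 = 6
te_Task 3 = (1 + 4·2 + 3)/6 = 12/6 = 2
te_Task 4 = (10 + 4·13 + 28)/6 = 90/6 = 15
te_Task 5 = (5 + 4·10 + 15)/6 = 60/6 = 10
te_Task 6 = (2 + 4·6 + 10)/6 = 36/6 = 6
te_Task 7 = (8 + 4·9 + 16)/6 = 60/6 = 10
te_Task 8 = (2 + 4·4 + 12)/6 = 30/6 = 5
te_Task 9 = (1 + 4·2 + 3)/6 = 12/6 = 2

Forward pass:
ES_Task 1 = 0; EF_Task 1 = 13
ES_Task 2 = 0; EF_Task 2 = 6
ES_Task 3 = 13; EF_Task 3 = 13+2 = 15
ES_Task 4 = max(EF_Task 1=13, EF_Task 2=6) = 13; EF_Task 4 = 13+15 = 28
ES_Task 5 = max(EF_Task 1=13, EF_Task 2=6) = 13; EF_Task 5 = 13+10 = 23
ES_Task 6 = max(EF_Task 1=13, EF_Task 2=6) = 13; EF_Task 6 = 13+6 = 19
ES_Task 7 = max(EF_Task 5=23, EF_Task 6=19) = 23; EF_Task 7 = 23+10 = 33
ES_Task 8 = 15; EF_Task 8 = 15+5 = 20
ES_Task 9 = max(EF_Task 2=6, EF_Task 4=28, EF_Task 7=33, EF_Task 8=20) = 33; EF_Task 9 = 33+2 = 35
Expected project duration μ = 35 weeks. Critical path: Task 1 → Task 5 → Task 7 → Task 9.

Backward pass:
LF_Task 9 = 35; LS_Task 9 = 35−2 = 33
LF_Task 8 = LS_Task 9 = 33; LS_Task 8 = 33−5 = 28
LF_Task 7 = LS_Task 9 = 33; LS_Task 7 = 33−10 = 23
LF_Task 6 = LS_Task 7 = 23; LS_Task 6 = 23−6 = 17
LF_Task 5 = LS_Task 7 = 23; LS_Task 5 = 23−10 = 13
LF_Task 4 = LS_Task 9 = 33; LS_Task 4 = 33−15 = 18
LF_Task 3 = LS_Task 8 = 28; LS_Task 3 = 28−2 = 26
LF_Task 2 = min(LS_Task 4=18, LS_Task 5=13, LS_Task 6=17, LS_Task 9=33) = 13; LS_Task 2 = 13−6 = 7
LF_Task 1 = min(LS_Task 3=26, LS_Task 4=18, LS_Task 5=13, LS_Task 6=17) = 13; LS_Task 1 = 13−13 = 0
Slack_Task 4 = LS_Task 4 − ES_Task 4 = 18 − 13 = 5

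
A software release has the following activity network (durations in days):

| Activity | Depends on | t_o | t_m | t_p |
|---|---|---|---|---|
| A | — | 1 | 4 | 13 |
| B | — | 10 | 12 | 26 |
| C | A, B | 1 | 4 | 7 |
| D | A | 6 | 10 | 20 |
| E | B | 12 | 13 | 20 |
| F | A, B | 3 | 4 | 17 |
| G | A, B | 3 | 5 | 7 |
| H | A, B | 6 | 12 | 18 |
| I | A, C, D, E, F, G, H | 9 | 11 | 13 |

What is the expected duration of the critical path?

39 days

te_A = (1 + 4·4 + 13)/6 = 30/6 = 5
te_B = (10 + 4·12 + 26)/6 = 84/6 = 14
te_C = (1 + 4·4 + 7)/6 = 24/6 = 4
te_D = (6 + 4·10 + 20)/6 = 66/6 = 11
te_E = (12 + 4·13 + 20)/6 = 84/6 = 14
te_F = (3 + 4·4 + 17)/6 = 36/6 = 6
te_G = (3 + 4·5 + 7)/6 = 30/6 = 5
te_H = (6 + 4·12 + 18)/6 = 72/6 = 12
te_I = (9 + 4·11 + 13)/6 = 66/6 = 11

Forward pass:
ES_A = 0; EF_A = 5
ES_B = 0; EF_B = 14
ES_C = max(EF_A=5, EF_B=14) = 14; EF_C = 14+4 = 18
ES_D = 5; EF_D = 5+11 = 16
ES_E = 14; EF_E = 14+14 = 28
ES_F = max(EF_A=5, EF_B=14) = 14; EF_F = 14+6 = 20
ES_G = max(EF_A=5, EF_B=14) = 14; EF_G = 14+5 = 19
ES_H = max(EF_A=5, EF_B=14) = 14; EF_H = 14+12 = 26
ES_I = max(EF_A=5, EF_C=18, EF_D=16, EF_E=28, EF_F=20, EF_G=19, EF_H=26) = 28; EF_I = 28+11 = 39
Expected project duration μ = 39 days. Critical path: B → E → I.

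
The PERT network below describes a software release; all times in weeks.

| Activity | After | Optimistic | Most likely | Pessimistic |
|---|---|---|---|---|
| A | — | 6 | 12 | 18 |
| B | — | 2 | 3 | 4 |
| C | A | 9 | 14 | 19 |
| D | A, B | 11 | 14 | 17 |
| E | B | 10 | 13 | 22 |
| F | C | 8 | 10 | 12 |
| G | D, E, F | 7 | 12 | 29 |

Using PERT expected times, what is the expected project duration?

50 weeks

te_A = (6 + 4·12 + 18)/6 = 72/6 = 12
te_B = (2 + 4·3 + 4)/6 = 18/6 = 3
te_C = (9 + 4·14 + 19)/6 = 84/6 = 14
te_D = (11 + 4·14 + 17)/6 = 84/6 = 14
te_E = (10 + 4·13 + 22)/6 = 84/6 = 14
te_F = (8 + 4·10 + 12)/6 = 60/6 = 10
te_G = (7 + 4·12 + 29)/6 = 84/6 = 14

Forward pass:
ES_A = 0; EF_A = 12
ES_B = 0; EF_B = 3
ES_C = 12; EF_C = 12+14 = 26
ES_D = max(EF_A=12, EF_B=3) = 12; EF_D = 12+14 = 26
ES_E = 3; EF_E = 3+14 = 17
ES_F = 26; EF_F = 26+10 = 36
ES_G = max(EF_D=26, EF_E=17, EF_F=36) = 36; EF_G = 36+14 = 50
Expected project duration μ = 50 weeks. Critical path: A → C → F → G.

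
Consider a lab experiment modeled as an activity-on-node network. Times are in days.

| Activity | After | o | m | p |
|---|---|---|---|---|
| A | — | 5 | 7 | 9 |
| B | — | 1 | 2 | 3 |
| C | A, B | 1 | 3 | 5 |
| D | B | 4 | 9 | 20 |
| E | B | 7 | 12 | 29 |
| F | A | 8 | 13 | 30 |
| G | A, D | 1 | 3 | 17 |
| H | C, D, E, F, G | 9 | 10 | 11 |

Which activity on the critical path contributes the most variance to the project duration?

te_A = (5 + 4·7 + 9)/6 = 42/6 = 7; σ²_A = ((9−5)/6)² = 0.444
te_B = (1 + 4·2 + 3)/6 = 12/6 = 2; σ²_B = ((3−1)/6)² = 0.111
te_C = (1 + 4·3 + 5)/6 = 18/6 = 3; σ²_C = ((5−1)/6)² = 0.444
te_D = (4 + 4·9 + 20)/6 = 60/6 = 10; σ²_D = ((20−4)/6)² = 7.111
te_E = (7 + 4·12 + 29)/6 = 84/6 = 14; σ²_E = ((29−7)/6)² = 13.444
te_F = (8 + 4·13 + 30)/6 = 90/6 = 15; σ²_F = ((30−8)/6)² = 13.444
te_G = (1 + 4·3 + 17)/6 = 30/6 = 5; σ²_G = ((17−1)/6)² = 7.111
te_H = (9 + 4·10 + 11)/6 = 60/6 = 10; σ²_H = ((11−9)/6)² = 0.111

Forward pass:
ES_A = 0; EF_A = 7
ES_B = 0; EF_B = 2
ES_C = max(EF_A=7, EF_B=2) = 7; EF_C = 7+3 = 10
ES_D = 2; EF_D = 2+10 = 12
ES_E = 2; EF_E = 2+14 = 16
ES_F = 7; EF_F = 7+15 = 22
ES_G = max(EF_A=7, EF_D=12) = 12; EF_G = 12+5 = 17
ES_H = max(EF_C=10, EF_D=12, EF_E=16, EF_F=22, EF_G=17) = 22; EF_H = 22+10 = 32
Expected project duration μ = 32 days. Critical path: A → F → H.

Variances on critical path: σ²_A=0.444, σ²_F=13.444, σ²_H=0.111.
Largest is σ²_F = 13.444.

F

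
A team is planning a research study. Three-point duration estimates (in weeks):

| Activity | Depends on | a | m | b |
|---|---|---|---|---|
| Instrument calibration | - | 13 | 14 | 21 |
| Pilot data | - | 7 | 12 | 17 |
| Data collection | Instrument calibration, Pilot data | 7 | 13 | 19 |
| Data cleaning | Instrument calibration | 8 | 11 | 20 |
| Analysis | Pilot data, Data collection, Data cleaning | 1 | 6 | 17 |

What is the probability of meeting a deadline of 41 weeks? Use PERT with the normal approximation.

te_Instrument calibration = (13 + 4·14 + 21)/6 = 90/6 = 15; σ²_Instrument calibration = ((21−13)/6)² = 1.778
te_Pilot data = (7 + 4·12 + 17)/6 = 72/6 = 12; σ²_Pilot data = ((17−7)/6)² = 2.778
te_Data collection = (7 + 4·13 + 19)/6 = 78/6 = 13; σ²_Data collection = ((19−7)/6)² = 4.000
te_Data cleaning = (8 + 4·11 + 20)/6 = 72/6 = 12; σ²_Data cleaning = ((20−8)/6)² = 4.000
te_Analysis = (1 + 4·6 + 17)/6 = 42/6 = 7; σ²_Analysis = ((17−1)/6)² = 7.111

Forward pass:
ES_Instrument calibration = 0; EF_Instrument calibration = 15
ES_Pilot data = 0; EF_Pilot data = 12
ES_Data collection = max(EF_Instrument calibration=15, EF_Pilot data=12) = 15; EF_Data collection = 15+13 = 28
ES_Data cleaning = 15; EF_Data cleaning = 15+12 = 27
ES_Analysis = max(EF_Pilot data=12, EF_Data collection=28, EF_Data cleaning=27) = 28; EF_Analysis = 28+7 = 35
Expected project duration μ = 35 weeks. Critical path: Instrument calibration → Data collection → Analysis.

Variance along critical path = 1.778 + 4.000 + 7.111 = 12.889; σ = √12.889 = 3.590 weeks.
Z = (41 − 35) / 3.590 = 1.671
P(T ≤ 41) = Φ(1.671) ≈ 0.953

0.953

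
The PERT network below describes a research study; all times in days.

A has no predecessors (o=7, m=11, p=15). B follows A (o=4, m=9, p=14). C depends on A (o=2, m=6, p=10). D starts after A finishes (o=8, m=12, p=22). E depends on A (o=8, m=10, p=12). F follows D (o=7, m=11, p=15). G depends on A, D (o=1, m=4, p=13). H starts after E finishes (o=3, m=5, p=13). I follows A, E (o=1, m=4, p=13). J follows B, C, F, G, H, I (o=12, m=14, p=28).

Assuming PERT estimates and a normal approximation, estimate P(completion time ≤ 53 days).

te_A = (7 + 4·11 + 15)/6 = 66/6 = 11; σ²_A = ((15−7)/6)² = 1.778
te_B = (4 + 4·9 + 14)/6 = 54/6 = 9; σ²_B = ((14−4)/6)² = 2.778
te_C = (2 + 4·6 + 10)/6 = 36/6 = 6; σ²_C = ((10−2)/6)² = 1.778
te_D = (8 + 4·12 + 22)/6 = 78/6 = 13; σ²_D = ((22−8)/6)² = 5.444
te_E = (8 + 4·10 + 12)/6 = 60/6 = 10; σ²_E = ((12−8)/6)² = 0.444
te_F = (7 + 4·11 + 15)/6 = 66/6 = 11; σ²_F = ((15−7)/6)² = 1.778
te_G = (1 + 4·4 + 13)/6 = 30/6 = 5; σ²_G = ((13−1)/6)² = 4.000
te_H = (3 + 4·5 + 13)/6 = 36/6 = 6; σ²_H = ((13−3)/6)² = 2.778
te_I = (1 + 4·4 + 13)/6 = 30/6 = 5; σ²_I = ((13−1)/6)² = 4.000
te_J = (12 + 4·14 + 28)/6 = 96/6 = 16; σ²_J = ((28−12)/6)² = 7.111

Forward pass:
ES_A = 0; EF_A = 11
ES_B = 11; EF_B = 11+9 = 20
ES_C = 11; EF_C = 11+6 = 17
ES_D = 11; EF_D = 11+13 = 24
ES_E = 11; EF_E = 11+10 = 21
ES_F = 24; EF_F = 24+11 = 35
ES_G = max(EF_A=11, EF_D=24) = 24; EF_G = 24+5 = 29
ES_H = 21; EF_H = 21+6 = 27
ES_I = max(EF_A=11, EF_E=21) = 21; EF_I = 21+5 = 26
ES_J = max(EF_B=20, EF_C=17, EF_F=35, EF_G=29, EF_H=27, EF_I=26) = 35; EF_J = 35+16 = 51
Expected project duration μ = 51 days. Critical path: A → D → F → J.

Variance along critical path = 1.778 + 5.444 + 1.778 + 7.111 = 16.111; σ = √16.111 = 4.014 days.
Z = (53 − 51) / 4.014 = 0.498
P(T ≤ 53) = Φ(0.498) ≈ 0.691

0.691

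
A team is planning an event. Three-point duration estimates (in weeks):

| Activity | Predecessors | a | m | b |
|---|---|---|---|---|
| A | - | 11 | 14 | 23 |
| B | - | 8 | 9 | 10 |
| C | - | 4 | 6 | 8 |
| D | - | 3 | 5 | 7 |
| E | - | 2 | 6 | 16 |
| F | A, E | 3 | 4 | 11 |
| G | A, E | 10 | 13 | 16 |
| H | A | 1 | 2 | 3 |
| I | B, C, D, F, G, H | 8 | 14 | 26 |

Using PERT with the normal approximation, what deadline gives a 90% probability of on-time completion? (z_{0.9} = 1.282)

te_A = (11 + 4·14 + 23)/6 = 90/6 = 15; σ²_A = ((23−11)/6)² = 4.000
te_B = (8 + 4·9 + 10)/6 = 54/6 = 9; σ²_B = ((10−8)/6)² = 0.111
te_C = (4 + 4·6 + 8)/6 = 36/6 = 6; σ²_C = ((8−4)/6)² = 0.444
te_D = (3 + 4·5 + 7)/6 = 30/6 = 5; σ²_D = ((7−3)/6)² = 0.444
te_E = (2 + 4·6 + 16)/6 = 42/6 = 7; σ²_E = ((16−2)/6)² = 5.444
te_F = (3 + 4·4 + 11)/6 = 30/6 = 5; σ²_F = ((11−3)/6)² = 1.778
te_G = (10 + 4·13 + 16)/6 = 78/6 = 13; σ²_G = ((16−10)/6)² = 1.000
te_H = (1 + 4·2 + 3)/6 = 12/6 = 2; σ²_H = ((3−1)/6)² = 0.111
te_I = (8 + 4·14 + 26)/6 = 90/6 = 15; σ²_I = ((26−8)/6)² = 9.000

Forward pass:
ES_A = 0; EF_A = 15
ES_B = 0; EF_B = 9
ES_C = 0; EF_C = 6
ES_D = 0; EF_D = 5
ES_E = 0; EF_E = 7
ES_F = max(EF_A=15, EF_E=7) = 15; EF_F = 15+5 = 20
ES_G = max(EF_A=15, EF_E=7) = 15; EF_G = 15+13 = 28
ES_H = 15; EF_H = 15+2 = 17
ES_I = max(EF_B=9, EF_C=6, EF_D=5, EF_F=20, EF_G=28, EF_H=17) = 28; EF_I = 28+15 = 43
Expected project duration μ = 43 weeks. Critical path: A → G → I.

Variance along critical path = 4.000 + 1.000 + 9.000 = 14.000; σ = 3.742 weeks.
D = μ + z·σ = 43 + 1.282·3.742 = 47.8 weeks

47.8 weeks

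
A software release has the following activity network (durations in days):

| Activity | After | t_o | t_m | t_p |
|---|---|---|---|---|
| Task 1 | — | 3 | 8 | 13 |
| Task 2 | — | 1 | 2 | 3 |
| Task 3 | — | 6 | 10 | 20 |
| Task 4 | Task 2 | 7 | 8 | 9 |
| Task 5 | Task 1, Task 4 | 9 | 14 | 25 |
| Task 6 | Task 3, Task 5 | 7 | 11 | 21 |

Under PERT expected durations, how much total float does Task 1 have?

te_Task 1 = (3 + 4·8 + 13)/6 = 48/6 = 8
te_Task 2 = (1 + 4·2 + 3)/6 = 12/6 = 2
te_Task 3 = (6 + 4·10 + 20)/6 = 66/6 = 11
te_Task 4 = (7 + 4·8 + 9)/6 = 48/6 = 8
te_Task 5 = (9 + 4·14 + 25)/6 = 90/6 = 15
te_Task 6 = (7 + 4·11 + 21)/6 = 72/6 = 12

Forward pass:
ES_Task 1 = 0; EF_Task 1 = 8
ES_Task 2 = 0; EF_Task 2 = 2
ES_Task 3 = 0; EF_Task 3 = 11
ES_Task 4 = 2; EF_Task 4 = 2+8 = 10
ES_Task 5 = max(EF_Task 1=8, EF_Task 4=10) = 10; EF_Task 5 = 10+15 = 25
ES_Task 6 = max(EF_Task 3=11, EF_Task 5=25) = 25; EF_Task 6 = 25+12 = 37
Expected project duration μ = 37 days. Critical path: Task 2 → Task 4 → Task 5 → Task 6.

Backward pass:
LF_Task 6 = 37; LS_Task 6 = 37−12 = 25
LF_Task 5 = LS_Task 6 = 25; LS_Task 5 = 25−15 = 10
LF_Task 4 = LS_Task 5 = 10; LS_Task 4 = 10−8 = 2
LF_Task 3 = LS_Task 6 = 25; LS_Task 3 = 25−11 = 14
LF_Task 2 = LS_Task 4 = 2; LS_Task 2 = 2−2 = 0
LF_Task 1 = LS_Task 5 = 10; LS_Task 1 = 10−8 = 2
Slack_Task 1 = LS_Task 1 − ES_Task 1 = 2 − 0 = 2

2 days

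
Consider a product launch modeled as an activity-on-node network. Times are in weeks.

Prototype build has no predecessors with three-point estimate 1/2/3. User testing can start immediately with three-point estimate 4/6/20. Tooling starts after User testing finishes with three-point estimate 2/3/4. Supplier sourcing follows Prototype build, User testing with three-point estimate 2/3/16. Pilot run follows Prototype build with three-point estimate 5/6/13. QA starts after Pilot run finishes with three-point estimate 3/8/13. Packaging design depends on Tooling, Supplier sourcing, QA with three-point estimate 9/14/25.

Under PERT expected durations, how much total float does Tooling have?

6 weeks

te_Prototype build = (1 + 4·2 + 3)/6 = 12/6 = 2
te_User testing = (4 + 4·6 + 20)/6 = 48/6 = 8
te_Tooling = (2 + 4·3 + 4)/6 = 18/6 = 3
te_Supplier sourcing = (2 + 4·3 + 16)/6 = 30/6 = 5
te_Pilot run = (5 + 4·6 + 13)/6 = 42/6 = 7
te_QA = (3 + 4·8 + 13)/6 = 48/6 = 8
te_Packaging design = (9 + 4·14 + 25)/6 = 90/6 = 15

Forward pass:
ES_Prototype build = 0; EF_Prototype build = 2
ES_User testing = 0; EF_User testing = 8
ES_Tooling = 8; EF_Tooling = 8+3 = 11
ES_Supplier sourcing = max(EF_Prototype build=2, EF_User testing=8) = 8; EF_Supplier sourcing = 8+5 = 13
ES_Pilot run = 2; EF_Pilot run = 2+7 = 9
ES_QA = 9; EF_QA = 9+8 = 17
ES_Packaging design = max(EF_Tooling=11, EF_Supplier sourcing=13, EF_QA=17) = 17; EF_Packaging design = 17+15 = 32
Expected project duration μ = 32 weeks. Critical path: Prototype build → Pilot run → QA → Packaging design.

Backward pass:
LF_Packaging design = 32; LS_Packaging design = 32−15 = 17
LF_QA = LS_Packaging design = 17; LS_QA = 17−8 = 9
LF_Pilot run = LS_QA = 9; LS_Pilot run = 9−7 = 2
LF_Supplier sourcing = LS_Packaging design = 17; LS_Supplier sourcing = 17−5 = 12
LF_Tooling = LS_Packaging design = 17; LS_Tooling = 17−3 = 14
LF_User testing = min(LS_Tooling=14, LS_Supplier sourcing=12) = 12; LS_User testing = 12−8 = 4
LF_Prototype build = min(LS_Supplier sourcing=12, LS_Pilot run=2) = 2; LS_Prototype build = 2−2 = 0
Slack_Tooling = LS_Tooling − ES_Tooling = 14 − 8 = 6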